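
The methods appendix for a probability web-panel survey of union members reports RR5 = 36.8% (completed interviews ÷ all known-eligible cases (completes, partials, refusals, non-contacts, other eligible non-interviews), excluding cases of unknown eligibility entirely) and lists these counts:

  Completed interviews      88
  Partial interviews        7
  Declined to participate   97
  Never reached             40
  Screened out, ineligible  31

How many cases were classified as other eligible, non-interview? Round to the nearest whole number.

7

RR5 = 88 / D = 0.368
D = 88 / 0.368 = 239.1
Rest of base = 232
other eligible, non-interview = 239.1 − 232 ≈ 7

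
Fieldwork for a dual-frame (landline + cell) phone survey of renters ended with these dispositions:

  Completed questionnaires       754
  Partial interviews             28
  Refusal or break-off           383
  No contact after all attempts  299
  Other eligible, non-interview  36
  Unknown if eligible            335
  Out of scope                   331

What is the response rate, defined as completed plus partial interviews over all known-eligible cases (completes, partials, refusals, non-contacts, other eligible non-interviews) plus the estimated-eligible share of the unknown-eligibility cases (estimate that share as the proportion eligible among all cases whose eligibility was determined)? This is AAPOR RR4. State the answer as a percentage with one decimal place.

44.1%

Top: 754 + 28 = 782
Known eligible: 754 + 28 + 383 + 299 + 36 = 1500
e = 1500 / (1500 + 331) = 1500 / 1831 = 0.8192
Eligible share of unknowns: 0.8192 × 335 = 274.43
Base: 1500 + 274.43 = 1774.43
RR4 = 782 / 1774.43 = 0.4407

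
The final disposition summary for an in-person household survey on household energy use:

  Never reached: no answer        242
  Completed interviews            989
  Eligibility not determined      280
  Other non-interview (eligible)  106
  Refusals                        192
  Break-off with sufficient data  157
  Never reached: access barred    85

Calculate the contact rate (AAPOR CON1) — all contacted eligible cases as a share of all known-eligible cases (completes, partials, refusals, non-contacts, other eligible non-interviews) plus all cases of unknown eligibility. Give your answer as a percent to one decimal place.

Never reached = 242 + 85 = 327
Top → 989 + 157 + 192 + 106 = 1444
Base → 989 + 157 + 192 + 327 + 106 + 280 = 2051
CON1 = 1444 / 2051 = 0.7040

70.4%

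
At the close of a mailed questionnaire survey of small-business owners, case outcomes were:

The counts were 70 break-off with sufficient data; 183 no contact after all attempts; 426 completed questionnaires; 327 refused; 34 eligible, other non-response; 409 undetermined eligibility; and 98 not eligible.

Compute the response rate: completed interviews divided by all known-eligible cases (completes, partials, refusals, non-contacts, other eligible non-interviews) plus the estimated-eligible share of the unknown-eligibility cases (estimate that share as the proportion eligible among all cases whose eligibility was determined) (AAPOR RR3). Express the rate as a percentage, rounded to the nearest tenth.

Numerator → 426
Known eligible → 426 + 70 + 327 + 183 + 34 = 1040
e = 1040 / (1040 + 98) = 1040 / 1138 = 0.9139
Estimated eligible among unknowns → 0.9139 × 409 = 373.79
Denominator → 1040 + 373.79 = 1413.79
RR3 = 426 / 1413.79 = 0.3013

30.1%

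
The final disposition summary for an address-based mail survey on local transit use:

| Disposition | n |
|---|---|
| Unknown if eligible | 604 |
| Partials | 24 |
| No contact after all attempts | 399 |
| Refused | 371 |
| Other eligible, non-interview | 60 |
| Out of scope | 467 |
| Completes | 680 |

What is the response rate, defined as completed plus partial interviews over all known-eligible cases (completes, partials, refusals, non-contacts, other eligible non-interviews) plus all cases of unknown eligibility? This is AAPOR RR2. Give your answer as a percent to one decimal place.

Numerator → 680 + 24 = 704
Denominator → 680 + 24 + 371 + 399 + 60 + 604 = 2138
RR2 = 704 / 2138 = 0.3293

32.9%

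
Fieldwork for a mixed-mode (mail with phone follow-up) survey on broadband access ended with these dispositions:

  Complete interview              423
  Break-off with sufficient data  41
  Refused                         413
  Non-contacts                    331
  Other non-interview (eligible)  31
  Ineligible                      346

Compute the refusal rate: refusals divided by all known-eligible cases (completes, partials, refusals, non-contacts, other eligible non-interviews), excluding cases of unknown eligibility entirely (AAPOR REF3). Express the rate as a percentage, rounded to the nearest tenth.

33.3%

Numerator = 413
Denom = 423 + 41 + 413 + 331 + 31 = 1239
REF3 = 413 / 1239 = 0.3333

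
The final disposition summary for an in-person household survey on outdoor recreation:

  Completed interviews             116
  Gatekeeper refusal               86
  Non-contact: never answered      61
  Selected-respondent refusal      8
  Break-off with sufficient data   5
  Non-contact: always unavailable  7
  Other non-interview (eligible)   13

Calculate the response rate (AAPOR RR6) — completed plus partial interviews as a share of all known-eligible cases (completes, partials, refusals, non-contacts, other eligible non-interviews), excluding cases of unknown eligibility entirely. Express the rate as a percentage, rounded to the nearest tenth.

40.9%

Refused = 86 + 8 = 94
No contact after all attempts = 61 + 7 = 68
Num → 116 + 5 = 121
Denominator → 116 + 5 + 94 + 68 + 13 = 296
RR6 = 121 / 296 = 0.4088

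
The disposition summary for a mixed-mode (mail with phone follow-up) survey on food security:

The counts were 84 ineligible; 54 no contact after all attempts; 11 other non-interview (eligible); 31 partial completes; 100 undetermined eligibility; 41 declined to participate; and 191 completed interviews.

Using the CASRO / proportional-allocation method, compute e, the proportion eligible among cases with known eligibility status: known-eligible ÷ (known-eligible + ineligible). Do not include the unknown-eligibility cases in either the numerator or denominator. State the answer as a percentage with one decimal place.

Eligible (known) = 191 + 31 + 41 + 54 + 11 = 328
e = 328 / (328 + 84) = 328 / 412 = 0.7961

79.6%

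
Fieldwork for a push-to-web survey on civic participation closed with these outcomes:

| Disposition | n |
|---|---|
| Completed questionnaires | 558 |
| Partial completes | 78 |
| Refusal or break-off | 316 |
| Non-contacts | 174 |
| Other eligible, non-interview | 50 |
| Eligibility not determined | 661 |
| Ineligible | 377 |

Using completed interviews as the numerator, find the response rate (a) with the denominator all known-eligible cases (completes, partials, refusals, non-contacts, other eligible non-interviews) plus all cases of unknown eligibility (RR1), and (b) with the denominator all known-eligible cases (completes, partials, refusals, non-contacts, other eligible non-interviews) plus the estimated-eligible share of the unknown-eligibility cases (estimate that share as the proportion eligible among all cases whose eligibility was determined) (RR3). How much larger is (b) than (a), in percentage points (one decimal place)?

Numerator → 558
Base → 558 + 78 + 316 + 174 + 50 + 661 = 1837
RR1 = 558 / 1837 = 0.3038
Known eligible → 558 + 78 + 316 + 174 + 50 = 1176
e = 1176 / (1176 + 377) = 1176 / 1553 = 0.7572
Eligible share of unknowns → 0.7572 × 661 = 500.51
Base → 1176 + 500.51 = 1676.51
RR3 = 558 / 1676.51 = 0.3328
Difference = 33.28 − 30.38 = 2.90 percentage points

2.9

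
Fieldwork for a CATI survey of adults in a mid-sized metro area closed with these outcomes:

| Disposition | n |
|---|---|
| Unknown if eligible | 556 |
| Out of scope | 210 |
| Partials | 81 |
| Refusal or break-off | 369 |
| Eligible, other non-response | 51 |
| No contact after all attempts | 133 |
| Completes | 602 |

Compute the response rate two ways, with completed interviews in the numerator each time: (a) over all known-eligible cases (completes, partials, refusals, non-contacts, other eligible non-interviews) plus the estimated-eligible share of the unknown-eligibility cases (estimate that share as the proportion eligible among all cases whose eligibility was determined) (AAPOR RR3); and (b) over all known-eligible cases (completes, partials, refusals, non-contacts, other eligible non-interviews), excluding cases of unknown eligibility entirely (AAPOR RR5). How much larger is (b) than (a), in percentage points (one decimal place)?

Numerator = 602
Eligible (known) = 602 + 81 + 369 + 133 + 51 = 1236
e = 1236 / (1236 + 210) = 1236 / 1446 = 0.8548
e × U = 0.8548 × 556 = 475.27
Denominator = 1236 + 475.27 = 1711.27
RR3 = 602 / 1711.27 = 0.3518
Denominator = 602 + 81 + 369 + 133 + 51 = 1236
RR5 = 602 / 1236 = 0.4871
Difference = 48.71 − 35.18 = 13.53 percentage points

13.5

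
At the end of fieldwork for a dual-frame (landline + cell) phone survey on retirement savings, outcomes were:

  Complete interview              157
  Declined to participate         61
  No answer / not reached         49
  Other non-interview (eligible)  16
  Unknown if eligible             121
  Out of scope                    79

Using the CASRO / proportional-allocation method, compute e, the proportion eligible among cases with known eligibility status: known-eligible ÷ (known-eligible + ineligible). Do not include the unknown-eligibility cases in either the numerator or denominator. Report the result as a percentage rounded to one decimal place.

Known eligible = 157 + 61 + 49 + 16 = 283
e = 283 / (283 + 79) = 283 / 362 = 0.7818

78.2%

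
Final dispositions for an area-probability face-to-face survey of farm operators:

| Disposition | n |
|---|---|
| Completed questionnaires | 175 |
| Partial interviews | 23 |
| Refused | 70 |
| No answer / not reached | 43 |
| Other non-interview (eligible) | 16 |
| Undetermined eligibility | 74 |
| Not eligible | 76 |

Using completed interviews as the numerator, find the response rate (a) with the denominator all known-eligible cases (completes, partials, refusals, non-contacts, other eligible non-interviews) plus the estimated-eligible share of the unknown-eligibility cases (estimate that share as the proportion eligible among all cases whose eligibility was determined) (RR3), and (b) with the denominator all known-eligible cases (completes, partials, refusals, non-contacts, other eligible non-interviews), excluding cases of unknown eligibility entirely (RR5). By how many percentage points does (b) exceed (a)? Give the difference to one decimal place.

8.3

Num: 175
Eligible (known): 175 + 23 + 70 + 43 + 16 = 327
e = 327 / (327 + 76) = 327 / 403 = 0.8114
e × U: 0.8114 × 74 = 60.04
Base: 327 + 60.04 = 387.04
RR3 = 175 / 387.04 = 0.4521
Base: 175 + 23 + 70 + 43 + 16 = 327
RR5 = 175 / 327 = 0.5352
Difference = 53.52 − 45.21 = 8.31 percentage points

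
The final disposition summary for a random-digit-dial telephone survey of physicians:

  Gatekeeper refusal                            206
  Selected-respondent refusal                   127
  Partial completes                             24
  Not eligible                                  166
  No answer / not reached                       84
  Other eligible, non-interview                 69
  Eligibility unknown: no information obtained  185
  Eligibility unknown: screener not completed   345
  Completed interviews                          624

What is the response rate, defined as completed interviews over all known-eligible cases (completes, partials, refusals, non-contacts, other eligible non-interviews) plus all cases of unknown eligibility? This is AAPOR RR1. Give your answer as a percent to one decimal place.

Refused = 206 + 127 = 333
Unknown eligibility = 345 + 185 = 530
Numerator → 624
Denom → 624 + 24 + 333 + 84 + 69 + 530 = 1664
RR1 = 624 / 1664 = 0.3750

37.5%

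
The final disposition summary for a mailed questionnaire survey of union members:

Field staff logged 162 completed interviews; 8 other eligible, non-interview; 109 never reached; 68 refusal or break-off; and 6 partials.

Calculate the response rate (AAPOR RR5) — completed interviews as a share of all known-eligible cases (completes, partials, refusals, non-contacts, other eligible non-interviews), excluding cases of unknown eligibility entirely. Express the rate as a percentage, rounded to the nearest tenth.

Numerator → 162
Base → 162 + 6 + 68 + 109 + 8 = 353
RR5 = 162 / 353 = 0.4589

45.9%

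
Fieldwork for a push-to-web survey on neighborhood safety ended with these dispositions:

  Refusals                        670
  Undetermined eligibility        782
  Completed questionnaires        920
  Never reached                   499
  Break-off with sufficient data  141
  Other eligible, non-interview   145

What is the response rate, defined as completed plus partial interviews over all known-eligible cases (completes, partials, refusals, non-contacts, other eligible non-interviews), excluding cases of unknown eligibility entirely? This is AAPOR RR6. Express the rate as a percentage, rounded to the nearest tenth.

Num = 920 + 141 = 1061
Base = 920 + 141 + 670 + 499 + 145 = 2375
RR6 = 1061 / 2375 = 0.4467

44.7%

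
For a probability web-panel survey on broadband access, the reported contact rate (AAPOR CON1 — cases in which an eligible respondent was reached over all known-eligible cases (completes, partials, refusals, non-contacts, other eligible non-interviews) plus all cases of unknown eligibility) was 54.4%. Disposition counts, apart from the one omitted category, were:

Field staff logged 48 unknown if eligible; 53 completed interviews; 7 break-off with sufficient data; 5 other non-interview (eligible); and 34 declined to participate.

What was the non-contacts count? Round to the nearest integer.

Top: 53 + 7 + 34 + 5 = 99
CON1 = 99 / D = 0.544
D = 99 / 0.544 = 182.0
Other denominator terms total 147
non-contacts = 182.0 − 147 ≈ 35

35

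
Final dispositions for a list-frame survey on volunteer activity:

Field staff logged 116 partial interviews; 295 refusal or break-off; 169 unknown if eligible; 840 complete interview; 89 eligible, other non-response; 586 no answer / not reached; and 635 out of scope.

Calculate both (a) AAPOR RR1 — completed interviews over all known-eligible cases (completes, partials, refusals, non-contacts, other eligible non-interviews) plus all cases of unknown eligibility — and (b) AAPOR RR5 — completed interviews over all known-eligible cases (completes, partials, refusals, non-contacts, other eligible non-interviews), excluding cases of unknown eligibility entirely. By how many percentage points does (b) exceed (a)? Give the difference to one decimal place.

Num: 840
Denom: 840 + 116 + 295 + 586 + 89 + 169 = 2095
RR1 = 840 / 2095 = 0.4010
Denom: 840 + 116 + 295 + 586 + 89 = 1926
RR5 = 840 / 1926 = 0.4361
Difference = 43.61 − 40.10 = 3.51 percentage points

3.5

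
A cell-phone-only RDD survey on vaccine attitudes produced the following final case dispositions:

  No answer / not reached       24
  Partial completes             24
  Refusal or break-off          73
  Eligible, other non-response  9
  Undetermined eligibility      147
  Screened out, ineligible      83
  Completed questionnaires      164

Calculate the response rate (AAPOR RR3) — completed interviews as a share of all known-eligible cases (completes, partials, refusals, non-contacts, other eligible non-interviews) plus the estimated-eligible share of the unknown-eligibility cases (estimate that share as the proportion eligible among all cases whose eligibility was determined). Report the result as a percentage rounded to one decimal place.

Num = 164
Known eligible = 164 + 24 + 73 + 24 + 9 = 294
e = 294 / (294 + 83) = 294 / 377 = 0.7798
Eligible share of unknowns = 0.7798 × 147 = 114.63
Denominator = 294 + 114.63 = 408.63
RR3 = 164 / 408.63 = 0.4013

40.1%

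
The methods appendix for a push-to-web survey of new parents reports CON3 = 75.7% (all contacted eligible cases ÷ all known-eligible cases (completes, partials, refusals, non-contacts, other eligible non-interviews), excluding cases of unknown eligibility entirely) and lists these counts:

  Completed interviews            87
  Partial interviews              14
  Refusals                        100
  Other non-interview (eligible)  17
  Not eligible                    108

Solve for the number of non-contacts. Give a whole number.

Numerator → 87 + 14 + 100 + 17 = 218
CON3 = 218 / D = 0.757
D = 218 / 0.757 = 288.0
Remaining denominator categories sum to 218
non-contacts = 288.0 − 218 ≈ 70

70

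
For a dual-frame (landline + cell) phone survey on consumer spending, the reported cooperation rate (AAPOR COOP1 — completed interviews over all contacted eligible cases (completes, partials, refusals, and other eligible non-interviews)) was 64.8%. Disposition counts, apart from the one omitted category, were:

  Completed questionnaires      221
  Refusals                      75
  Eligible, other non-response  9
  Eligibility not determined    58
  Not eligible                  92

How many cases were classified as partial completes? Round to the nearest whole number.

36

COOP1 = 221 / D = 0.648
D = 221 / 0.648 = 341.0
Remaining denominator categories sum to 305
partial completes = 341.0 − 305 ≈ 36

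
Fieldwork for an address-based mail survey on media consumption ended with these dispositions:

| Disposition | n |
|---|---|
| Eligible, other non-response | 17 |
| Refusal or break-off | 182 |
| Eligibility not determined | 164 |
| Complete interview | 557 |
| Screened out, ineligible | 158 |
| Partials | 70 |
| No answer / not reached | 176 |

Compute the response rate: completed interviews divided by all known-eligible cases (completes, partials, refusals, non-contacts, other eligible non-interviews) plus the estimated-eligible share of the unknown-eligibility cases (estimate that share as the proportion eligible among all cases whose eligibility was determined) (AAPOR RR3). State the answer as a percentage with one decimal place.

48.7%

Num → 557
Eligible (known) → 557 + 70 + 182 + 176 + 17 = 1002
e = 1002 / (1002 + 158) = 1002 / 1160 = 0.8638
e × U → 0.8638 × 164 = 141.66
Denominator → 1002 + 141.66 = 1143.66
RR3 = 557 / 1143.66 = 0.4870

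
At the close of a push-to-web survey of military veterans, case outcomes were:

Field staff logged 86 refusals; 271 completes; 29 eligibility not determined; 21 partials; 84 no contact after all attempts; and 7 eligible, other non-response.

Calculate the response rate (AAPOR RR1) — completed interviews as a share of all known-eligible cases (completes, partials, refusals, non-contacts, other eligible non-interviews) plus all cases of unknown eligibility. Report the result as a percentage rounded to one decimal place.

54.4%

Num = 271
Denominator = 271 + 21 + 86 + 84 + 7 + 29 = 498
RR1 = 271 / 498 = 0.5442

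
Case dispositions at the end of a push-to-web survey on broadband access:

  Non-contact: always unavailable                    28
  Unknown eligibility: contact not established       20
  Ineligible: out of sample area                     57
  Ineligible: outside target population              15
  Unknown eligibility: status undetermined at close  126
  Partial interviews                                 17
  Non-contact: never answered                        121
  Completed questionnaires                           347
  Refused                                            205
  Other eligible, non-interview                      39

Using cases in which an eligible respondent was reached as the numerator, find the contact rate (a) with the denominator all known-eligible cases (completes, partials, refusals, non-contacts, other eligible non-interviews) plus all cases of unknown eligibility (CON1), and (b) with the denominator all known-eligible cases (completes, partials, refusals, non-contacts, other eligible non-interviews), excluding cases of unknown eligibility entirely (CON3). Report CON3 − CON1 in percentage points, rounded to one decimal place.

13.0

Never reached = 121 + 28 = 149
Undetermined eligibility = 20 + 126 = 146
Screened out, ineligible = 15 + 57 = 72
Numerator → 347 + 17 + 205 + 39 = 608
Denominator → 347 + 17 + 205 + 149 + 39 + 146 = 903
CON1 = 608 / 903 = 0.6733
Denominator → 347 + 17 + 205 + 149 + 39 = 757
CON3 = 608 / 757 = 0.8032
Difference = 80.32 − 67.33 = 12.99 percentage points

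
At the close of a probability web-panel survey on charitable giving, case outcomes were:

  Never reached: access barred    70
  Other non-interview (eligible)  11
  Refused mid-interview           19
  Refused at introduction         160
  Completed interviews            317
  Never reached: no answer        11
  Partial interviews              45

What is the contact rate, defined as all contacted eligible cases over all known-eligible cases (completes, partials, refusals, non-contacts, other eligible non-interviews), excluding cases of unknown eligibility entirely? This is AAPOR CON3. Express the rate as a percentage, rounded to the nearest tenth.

87.2%

Declined to participate = 160 + 19 = 179
No answer / not reached = 11 + 70 = 81
Numerator = 317 + 45 + 179 + 11 = 552
Base = 317 + 45 + 179 + 81 + 11 = 633
CON3 = 552 / 633 = 0.8720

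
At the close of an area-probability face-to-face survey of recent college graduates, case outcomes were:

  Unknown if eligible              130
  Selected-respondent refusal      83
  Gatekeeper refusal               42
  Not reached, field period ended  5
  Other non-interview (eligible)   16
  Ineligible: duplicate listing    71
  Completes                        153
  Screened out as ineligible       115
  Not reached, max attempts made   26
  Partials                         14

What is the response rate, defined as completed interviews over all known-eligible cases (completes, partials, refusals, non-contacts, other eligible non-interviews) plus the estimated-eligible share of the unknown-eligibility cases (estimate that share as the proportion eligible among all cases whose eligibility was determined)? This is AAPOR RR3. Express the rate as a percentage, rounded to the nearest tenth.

36.2%

Refused = 42 + 83 = 125
No contact after all attempts = 5 + 26 = 31
Out of scope = 115 + 71 = 186
Numerator → 153
Determined eligible → 153 + 14 + 125 + 31 + 16 = 339
e = 339 / (339 + 186) = 339 / 525 = 0.6457
e × U → 0.6457 × 130 = 83.94
Base → 339 + 83.94 = 422.94
RR3 = 153 / 422.94 = 0.3618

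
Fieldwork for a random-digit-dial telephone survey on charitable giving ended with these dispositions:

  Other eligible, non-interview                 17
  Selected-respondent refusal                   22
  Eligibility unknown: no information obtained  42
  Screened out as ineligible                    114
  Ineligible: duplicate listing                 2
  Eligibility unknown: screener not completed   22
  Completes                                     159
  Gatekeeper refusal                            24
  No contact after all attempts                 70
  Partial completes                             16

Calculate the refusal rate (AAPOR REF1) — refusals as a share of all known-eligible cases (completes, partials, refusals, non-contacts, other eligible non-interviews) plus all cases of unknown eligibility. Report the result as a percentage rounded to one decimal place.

Refusal or break-off = 24 + 22 = 46
Eligibility not determined = 22 + 42 = 64
Screened out, ineligible = 114 + 2 = 116
Numerator = 46
Base = 159 + 16 + 46 + 70 + 17 + 64 = 372
REF1 = 46 / 372 = 0.1237

12.4%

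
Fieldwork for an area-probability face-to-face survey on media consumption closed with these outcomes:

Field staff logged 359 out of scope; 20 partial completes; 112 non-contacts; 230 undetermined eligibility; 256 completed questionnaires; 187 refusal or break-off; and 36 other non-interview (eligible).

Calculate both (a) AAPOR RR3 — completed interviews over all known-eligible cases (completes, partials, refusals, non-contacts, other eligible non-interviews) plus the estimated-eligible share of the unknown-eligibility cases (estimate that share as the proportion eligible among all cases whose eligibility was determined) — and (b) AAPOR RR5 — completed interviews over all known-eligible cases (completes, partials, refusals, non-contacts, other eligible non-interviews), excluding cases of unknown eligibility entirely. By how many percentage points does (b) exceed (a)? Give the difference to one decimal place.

Top → 256
Determined eligible → 256 + 20 + 187 + 112 + 36 = 611
e = 611 / (611 + 359) = 611 / 970 = 0.6299
Eligible share of unknowns → 0.6299 × 230 = 144.88
Denom → 611 + 144.88 = 755.88
RR3 = 256 / 755.88 = 0.3387
Denom → 256 + 20 + 187 + 112 + 36 = 611
RR5 = 256 / 611 = 0.4190
Difference = 41.90 − 33.87 = 8.03 percentage points

8.0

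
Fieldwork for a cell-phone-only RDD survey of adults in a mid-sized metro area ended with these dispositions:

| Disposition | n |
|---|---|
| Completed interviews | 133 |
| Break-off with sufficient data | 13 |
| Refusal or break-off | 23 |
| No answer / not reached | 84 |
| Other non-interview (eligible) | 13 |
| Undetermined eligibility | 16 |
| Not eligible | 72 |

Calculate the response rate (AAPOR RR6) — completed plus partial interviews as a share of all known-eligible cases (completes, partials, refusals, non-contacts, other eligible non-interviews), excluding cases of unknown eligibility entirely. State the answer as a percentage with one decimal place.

54.9%

Top → 133 + 13 = 146
Denominator → 133 + 13 + 23 + 84 + 13 = 266
RR6 = 146 / 266 = 0.5489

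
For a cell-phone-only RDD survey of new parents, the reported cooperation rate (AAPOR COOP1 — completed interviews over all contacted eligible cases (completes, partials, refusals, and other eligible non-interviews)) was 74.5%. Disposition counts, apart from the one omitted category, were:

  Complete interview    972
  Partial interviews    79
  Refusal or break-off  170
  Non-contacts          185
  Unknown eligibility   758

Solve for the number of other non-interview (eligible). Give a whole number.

COOP1 = 972 / D = 0.745
D = 972 / 0.745 = 1304.7
Other denominator terms total 1221
other non-interview (eligible) = 1304.7 − 1221 ≈ 84

84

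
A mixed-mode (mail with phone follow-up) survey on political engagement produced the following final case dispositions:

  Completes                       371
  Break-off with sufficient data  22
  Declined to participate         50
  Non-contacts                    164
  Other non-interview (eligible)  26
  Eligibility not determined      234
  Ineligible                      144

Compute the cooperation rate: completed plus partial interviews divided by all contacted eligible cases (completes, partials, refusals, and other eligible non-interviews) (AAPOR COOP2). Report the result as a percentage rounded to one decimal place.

83.8%

Num = 371 + 22 = 393
Base = 371 + 22 + 50 + 26 = 469
COOP2 = 393 / 469 = 0.8380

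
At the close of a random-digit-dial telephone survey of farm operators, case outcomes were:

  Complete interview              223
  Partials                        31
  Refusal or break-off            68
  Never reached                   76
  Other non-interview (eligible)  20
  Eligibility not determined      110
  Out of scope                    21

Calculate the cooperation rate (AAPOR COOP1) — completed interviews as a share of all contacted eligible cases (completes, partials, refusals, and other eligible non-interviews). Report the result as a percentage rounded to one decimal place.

Num = 223
Denominator = 223 + 31 + 68 + 20 = 342
COOP1 = 223 / 342 = 0.6520

65.2%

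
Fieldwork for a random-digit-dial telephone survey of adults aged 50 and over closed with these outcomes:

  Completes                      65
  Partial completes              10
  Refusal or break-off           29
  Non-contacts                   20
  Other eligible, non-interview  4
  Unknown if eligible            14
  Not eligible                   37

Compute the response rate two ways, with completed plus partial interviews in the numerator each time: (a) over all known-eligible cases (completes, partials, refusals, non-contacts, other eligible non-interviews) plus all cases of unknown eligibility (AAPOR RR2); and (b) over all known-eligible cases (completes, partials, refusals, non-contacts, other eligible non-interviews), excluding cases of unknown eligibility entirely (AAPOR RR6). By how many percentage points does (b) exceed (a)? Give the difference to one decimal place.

Numerator: 65 + 10 = 75
Denominator: 65 + 10 + 29 + 20 + 4 + 14 = 142
RR2 = 75 / 142 = 0.5282
Denominator: 65 + 10 + 29 + 20 + 4 = 128
RR6 = 75 / 128 = 0.5859
Difference = 58.59 − 52.82 = 5.77 percentage points

5.8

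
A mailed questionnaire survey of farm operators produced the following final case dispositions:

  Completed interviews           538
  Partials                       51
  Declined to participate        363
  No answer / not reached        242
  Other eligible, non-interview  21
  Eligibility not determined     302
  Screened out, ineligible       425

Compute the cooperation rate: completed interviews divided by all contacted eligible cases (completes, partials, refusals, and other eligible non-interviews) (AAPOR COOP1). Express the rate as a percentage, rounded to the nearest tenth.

Num = 538
Denom = 538 + 51 + 363 + 21 = 973
COOP1 = 538 / 973 = 0.5529

55.3%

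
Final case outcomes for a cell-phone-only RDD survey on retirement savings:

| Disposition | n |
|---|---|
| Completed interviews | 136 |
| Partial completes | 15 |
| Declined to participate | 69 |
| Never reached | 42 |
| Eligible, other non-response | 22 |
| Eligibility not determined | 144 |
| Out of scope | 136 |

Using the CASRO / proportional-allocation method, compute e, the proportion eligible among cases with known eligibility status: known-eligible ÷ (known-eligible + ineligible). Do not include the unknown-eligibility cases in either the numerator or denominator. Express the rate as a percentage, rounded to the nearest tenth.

Eligible (known) → 136 + 15 + 69 + 42 + 22 = 284
e = 284 / (284 + 136) = 284 / 420 = 0.6762

67.6%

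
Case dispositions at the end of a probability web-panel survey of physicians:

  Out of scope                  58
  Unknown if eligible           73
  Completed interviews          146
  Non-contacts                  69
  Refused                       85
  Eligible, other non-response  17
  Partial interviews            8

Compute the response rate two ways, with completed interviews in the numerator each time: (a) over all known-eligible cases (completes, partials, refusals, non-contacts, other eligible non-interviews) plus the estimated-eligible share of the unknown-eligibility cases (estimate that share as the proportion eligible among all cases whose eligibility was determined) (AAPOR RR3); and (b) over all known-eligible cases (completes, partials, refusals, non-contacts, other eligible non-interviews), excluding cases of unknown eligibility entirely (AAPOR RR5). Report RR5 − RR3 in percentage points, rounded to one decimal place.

Top → 146
Known eligible → 146 + 8 + 85 + 69 + 17 = 325
e = 325 / (325 + 58) = 325 / 383 = 0.8486
e × U → 0.8486 × 73 = 61.95
Denom → 325 + 61.95 = 386.95
RR3 = 146 / 386.95 = 0.3773
Denom → 146 + 8 + 85 + 69 + 17 = 325
RR5 = 146 / 325 = 0.4492
Difference = 44.92 − 37.73 = 7.19 percentage points

7.2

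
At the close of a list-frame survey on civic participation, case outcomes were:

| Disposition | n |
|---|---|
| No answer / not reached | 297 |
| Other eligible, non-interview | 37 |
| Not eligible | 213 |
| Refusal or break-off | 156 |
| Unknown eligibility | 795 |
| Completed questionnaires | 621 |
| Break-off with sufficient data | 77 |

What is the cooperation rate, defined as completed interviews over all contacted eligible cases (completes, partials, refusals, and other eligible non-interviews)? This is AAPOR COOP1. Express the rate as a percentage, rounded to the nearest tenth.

Top → 621
Denom → 621 + 77 + 156 + 37 = 891
COOP1 = 621 / 891 = 0.6970

69.7%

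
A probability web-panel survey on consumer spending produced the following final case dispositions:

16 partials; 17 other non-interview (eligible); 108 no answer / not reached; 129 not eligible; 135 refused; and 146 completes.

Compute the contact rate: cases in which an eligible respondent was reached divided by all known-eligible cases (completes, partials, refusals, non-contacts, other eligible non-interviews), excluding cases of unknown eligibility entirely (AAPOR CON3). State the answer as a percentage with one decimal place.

74.4%

Num = 146 + 16 + 135 + 17 = 314
Base = 146 + 16 + 135 + 108 + 17 = 422
CON3 = 314 / 422 = 0.7441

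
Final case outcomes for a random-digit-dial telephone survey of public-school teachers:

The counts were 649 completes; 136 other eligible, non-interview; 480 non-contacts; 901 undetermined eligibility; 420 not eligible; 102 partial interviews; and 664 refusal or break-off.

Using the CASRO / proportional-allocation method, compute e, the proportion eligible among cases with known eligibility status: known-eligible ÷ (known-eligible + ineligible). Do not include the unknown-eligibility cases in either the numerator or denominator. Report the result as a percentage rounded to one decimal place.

Known eligible: 649 + 102 + 664 + 480 + 136 = 2031
e = 2031 / (2031 + 420) = 2031 / 2451 = 0.8286

82.9%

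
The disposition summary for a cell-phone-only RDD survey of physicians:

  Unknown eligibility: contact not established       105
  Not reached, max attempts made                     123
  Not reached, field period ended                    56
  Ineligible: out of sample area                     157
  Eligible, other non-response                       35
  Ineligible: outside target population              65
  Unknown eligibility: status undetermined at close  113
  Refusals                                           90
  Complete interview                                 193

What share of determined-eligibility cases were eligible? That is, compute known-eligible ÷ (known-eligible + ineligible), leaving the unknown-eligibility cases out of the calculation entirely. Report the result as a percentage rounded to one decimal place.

No contact after all attempts = 56 + 123 = 179
Undetermined eligibility = 105 + 113 = 218
Screened out, ineligible = 65 + 157 = 222
Eligible (known) = 193 + 90 + 179 + 35 = 497
e = 497 / (497 + 222) = 497 / 719 = 0.6912

69.1%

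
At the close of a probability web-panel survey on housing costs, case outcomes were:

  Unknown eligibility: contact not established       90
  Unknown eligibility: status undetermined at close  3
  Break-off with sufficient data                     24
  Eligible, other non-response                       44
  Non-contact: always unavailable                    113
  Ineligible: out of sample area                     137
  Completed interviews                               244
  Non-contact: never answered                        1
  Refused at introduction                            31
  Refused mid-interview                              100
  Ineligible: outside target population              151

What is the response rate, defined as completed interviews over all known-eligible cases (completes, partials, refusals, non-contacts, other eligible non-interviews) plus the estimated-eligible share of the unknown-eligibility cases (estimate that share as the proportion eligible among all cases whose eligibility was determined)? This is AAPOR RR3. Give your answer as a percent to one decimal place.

Refusals = 31 + 100 = 131
Never reached = 1 + 113 = 114
Unknown if eligible = 90 + 3 = 93
Not eligible = 151 + 137 = 288
Top: 244
Known eligible: 244 + 24 + 131 + 114 + 44 = 557
e = 557 / (557 + 288) = 557 / 845 = 0.6592
Eligible share of unknowns: 0.6592 × 93 = 61.31
Denom: 557 + 61.31 = 618.31
RR3 = 244 / 618.31 = 0.3946

39.5%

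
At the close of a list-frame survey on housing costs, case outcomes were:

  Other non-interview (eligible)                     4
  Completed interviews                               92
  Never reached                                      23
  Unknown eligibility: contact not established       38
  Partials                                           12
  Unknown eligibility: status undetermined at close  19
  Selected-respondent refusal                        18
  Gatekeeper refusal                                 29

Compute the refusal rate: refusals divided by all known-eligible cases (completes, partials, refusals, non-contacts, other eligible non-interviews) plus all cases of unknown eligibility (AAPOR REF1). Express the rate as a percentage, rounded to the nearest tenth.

20.0%

Declined to participate = 29 + 18 = 47
Undetermined eligibility = 38 + 19 = 57
Num = 47
Denominator = 92 + 12 + 47 + 23 + 4 + 57 = 235
REF1 = 47 / 235 = 0.2000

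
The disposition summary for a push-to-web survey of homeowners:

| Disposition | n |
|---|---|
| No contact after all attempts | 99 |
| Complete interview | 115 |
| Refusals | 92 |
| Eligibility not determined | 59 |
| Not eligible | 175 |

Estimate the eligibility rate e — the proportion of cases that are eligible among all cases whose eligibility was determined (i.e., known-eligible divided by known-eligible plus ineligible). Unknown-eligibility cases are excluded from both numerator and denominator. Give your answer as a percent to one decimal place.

Known eligible → 115 + 92 + 99 = 306
e = 306 / (306 + 175) = 306 / 481 = 0.6362

63.6%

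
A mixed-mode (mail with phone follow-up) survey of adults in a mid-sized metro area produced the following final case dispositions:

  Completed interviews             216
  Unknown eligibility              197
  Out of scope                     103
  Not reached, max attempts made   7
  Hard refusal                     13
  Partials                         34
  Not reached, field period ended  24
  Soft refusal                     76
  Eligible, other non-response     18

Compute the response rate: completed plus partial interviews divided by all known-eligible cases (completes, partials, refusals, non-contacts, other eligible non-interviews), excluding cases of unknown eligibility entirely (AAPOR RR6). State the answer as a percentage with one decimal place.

64.4%

Refused = 13 + 76 = 89
No answer / not reached = 24 + 7 = 31
Num = 216 + 34 = 250
Denominator = 216 + 34 + 89 + 31 + 18 = 388
RR6 = 250 / 388 = 0.6443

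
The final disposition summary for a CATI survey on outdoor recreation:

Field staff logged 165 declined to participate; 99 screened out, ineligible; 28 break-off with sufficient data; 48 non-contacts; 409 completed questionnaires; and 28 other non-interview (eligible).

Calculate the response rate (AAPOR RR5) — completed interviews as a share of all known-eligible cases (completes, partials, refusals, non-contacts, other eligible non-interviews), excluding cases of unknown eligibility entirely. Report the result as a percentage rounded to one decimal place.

Numerator: 409
Base: 409 + 28 + 165 + 48 + 28 = 678
RR5 = 409 / 678 = 0.6032

60.3%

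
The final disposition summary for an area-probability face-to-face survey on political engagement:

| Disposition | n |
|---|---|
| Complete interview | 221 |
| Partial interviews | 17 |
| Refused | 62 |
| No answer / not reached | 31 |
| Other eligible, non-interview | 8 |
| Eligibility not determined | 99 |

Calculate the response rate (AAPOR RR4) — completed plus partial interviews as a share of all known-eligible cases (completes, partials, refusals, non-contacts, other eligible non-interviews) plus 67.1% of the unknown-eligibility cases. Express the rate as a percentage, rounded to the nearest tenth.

58.7%

Num → 221 + 17 = 238
Eligible (known) → 221 + 17 + 62 + 31 + 8 = 339
e × U → 0.6710 × 99 = 66.43
Denominator → 339 + 66.43 = 405.43
RR4 = 238 / 405.43 = 0.5870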